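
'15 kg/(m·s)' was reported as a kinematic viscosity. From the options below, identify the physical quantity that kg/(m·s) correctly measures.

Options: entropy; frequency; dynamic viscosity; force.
dynamic viscosity

kinematic viscosity should have units dimensionally equivalent to m^2 / s (e.g. m²/s).
The given unit 'kg/(m·s)' reduces to kg / (m * s). Of the listed options, that is the dimensionality of dynamic viscosity.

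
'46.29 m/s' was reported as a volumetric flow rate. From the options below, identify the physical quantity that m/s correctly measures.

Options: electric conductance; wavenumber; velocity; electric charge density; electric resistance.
velocity

volumetric flow rate should have units dimensionally equivalent to m^3 / s (e.g. m³/s).
The given unit 'm/s' reduces to m / s. Of the listed options, that is the dimensionality of velocity.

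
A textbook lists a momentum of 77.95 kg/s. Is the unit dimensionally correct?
No

momentum has SI base units: kg * m / s
kg/s does NOT reduce to kg * m / s; a valid unit for momentum would be e.g. kg·m/s.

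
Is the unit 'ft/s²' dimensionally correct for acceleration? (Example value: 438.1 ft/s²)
Yes

acceleration has SI base units: m / s^2
ft/s² reduces to the same SI base units, so it is a valid unit for acceleration.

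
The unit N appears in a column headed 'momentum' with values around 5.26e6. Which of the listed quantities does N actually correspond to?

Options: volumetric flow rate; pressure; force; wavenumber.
force

momentum should have units dimensionally equivalent to kg * m / s (e.g. kg·m/s).
The given unit 'N' reduces to kg * m / s^2. Of the listed options, that is the dimensionality of force.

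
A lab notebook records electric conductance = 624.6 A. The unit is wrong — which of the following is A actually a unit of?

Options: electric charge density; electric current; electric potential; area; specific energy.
electric current

electric conductance should have units dimensionally equivalent to A^2 * s^3 / (kg * m^2) (e.g. S).
The given unit 'A' reduces to A. Of the listed options, that is the dimensionality of electric current.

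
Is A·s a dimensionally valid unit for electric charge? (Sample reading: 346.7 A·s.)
Yes

electric charge has SI base units: A * s
A·s reduces to the same SI base units, so it is a valid unit for electric charge.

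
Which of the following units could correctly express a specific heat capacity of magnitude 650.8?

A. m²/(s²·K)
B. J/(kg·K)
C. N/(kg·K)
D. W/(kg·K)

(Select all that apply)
A, B

specific heat capacity has SI base units: m^2 / (s^2 * K)

Checking each option against m^2 / (s^2 * K):
  A. m²/(s²·K): ✓ matches
  B. J/(kg·K): ✓ matches
  C. N/(kg·K): ✗ does not match
  D. W/(kg·K): ✗ does not match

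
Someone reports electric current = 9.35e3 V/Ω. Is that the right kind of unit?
Yes

electric current has SI base units: A
V/Ω reduces to the same SI base units, so it is a valid unit for electric current.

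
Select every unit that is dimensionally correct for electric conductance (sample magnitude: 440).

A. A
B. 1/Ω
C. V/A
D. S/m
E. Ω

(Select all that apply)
B

electric conductance has SI base units: A^2 * s^3 / (kg * m^2)

Checking each option against A^2 * s^3 / (kg * m^2):
  A. A: ✗ does not match
  B. 1/Ω: ✓ matches
  C. V/A: ✗ does not match
  D. S/m: ✗ does not match
  E. Ω: ✗ does not match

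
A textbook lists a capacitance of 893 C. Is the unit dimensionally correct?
No

capacitance has SI base units: A^2 * s^4 / (kg * m^2)
C does NOT reduce to A^2 * s^4 / (kg * m^2); a valid unit for capacitance would be e.g. F.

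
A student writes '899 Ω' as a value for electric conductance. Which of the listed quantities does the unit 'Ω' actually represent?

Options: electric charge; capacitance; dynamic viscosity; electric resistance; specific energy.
electric resistance

electric conductance should have units dimensionally equivalent to A^2 * s^3 / (kg * m^2) (e.g. S).
The given unit 'Ω' reduces to kg * m^2 / (A^2 * s^3). Of the listed options, that is the dimensionality of electric resistance.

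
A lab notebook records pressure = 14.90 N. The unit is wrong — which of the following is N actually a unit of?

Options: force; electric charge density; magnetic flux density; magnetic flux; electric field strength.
force

pressure should have units dimensionally equivalent to kg / (m * s^2) (e.g. Pa).
The given unit 'N' reduces to kg * m / s^2. Of the listed options, that is the dimensionality of force.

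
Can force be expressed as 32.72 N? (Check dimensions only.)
Yes

force has SI base units: kg * m / s^2
N reduces to the same SI base units, so it is a valid unit for force.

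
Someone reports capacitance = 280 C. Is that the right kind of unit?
No

capacitance has SI base units: A^2 * s^4 / (kg * m^2)
C does NOT reduce to A^2 * s^4 / (kg * m^2); a valid unit for capacitance would be e.g. F.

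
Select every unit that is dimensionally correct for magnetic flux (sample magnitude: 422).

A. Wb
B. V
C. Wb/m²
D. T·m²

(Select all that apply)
A, D

magnetic flux has SI base units: kg * m^2 / (A * s^2)

Checking each option against kg * m^2 / (A * s^2):
  A. Wb: ✓ matches
  B. V: ✗ does not match
  C. Wb/m²: ✗ does not match
  D. T·m²: ✓ matches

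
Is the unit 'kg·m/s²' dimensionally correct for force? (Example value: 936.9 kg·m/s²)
Yes

force has SI base units: kg * m / s^2
kg·m/s² reduces to the same SI base units, so it is a valid unit for force.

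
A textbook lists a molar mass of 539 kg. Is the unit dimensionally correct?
No

molar mass has SI base units: kg / mol
kg does NOT reduce to kg / mol; a valid unit for molar mass would be e.g. kg/mol.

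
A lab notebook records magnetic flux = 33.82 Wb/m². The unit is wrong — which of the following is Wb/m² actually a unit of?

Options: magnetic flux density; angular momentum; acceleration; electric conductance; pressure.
magnetic flux density

magnetic flux should have units dimensionally equivalent to kg * m^2 / (A * s^2) (e.g. Wb).
The given unit 'Wb/m²' reduces to kg / (A * s^2). Of the listed options, that is the dimensionality of magnetic flux density.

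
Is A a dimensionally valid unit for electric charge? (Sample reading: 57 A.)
No

electric charge has SI base units: A * s
A does NOT reduce to A * s; a valid unit for electric charge would be e.g. C.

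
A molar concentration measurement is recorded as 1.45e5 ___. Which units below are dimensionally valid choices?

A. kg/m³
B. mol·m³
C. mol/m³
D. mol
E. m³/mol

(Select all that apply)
C

molar concentration has SI base units: mol / m^3

Checking each option against mol / m^3:
  A. kg/m³: ✗ does not match
  B. mol·m³: ✗ does not match
  C. mol/m³: ✓ matches
  D. mol: ✗ does not match
  E. m³/mol: ✗ does not match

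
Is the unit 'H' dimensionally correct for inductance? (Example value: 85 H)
Yes

inductance has SI base units: kg * m^2 / (A^2 * s^2)
H reduces to the same SI base units, so it is a valid unit for inductance.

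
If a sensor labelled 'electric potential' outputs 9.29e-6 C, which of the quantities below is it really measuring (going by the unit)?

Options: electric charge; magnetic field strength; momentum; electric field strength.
electric charge

electric potential should have units dimensionally equivalent to kg * m^2 / (A * s^3) (e.g. V).
The given unit 'C' reduces to A * s. Of the listed options, that is the dimensionality of electric charge.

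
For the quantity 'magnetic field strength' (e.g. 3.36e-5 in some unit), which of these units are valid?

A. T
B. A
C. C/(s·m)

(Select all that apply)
C

magnetic field strength has SI base units: A / m

Checking each option against A / m:
  A. T: ✗ does not match
  B. A: ✗ does not match
  C. C/(s·m): ✓ matches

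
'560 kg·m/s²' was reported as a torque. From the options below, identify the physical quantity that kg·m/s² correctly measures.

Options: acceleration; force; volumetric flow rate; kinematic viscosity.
force

torque should have units dimensionally equivalent to kg * m^2 / s^2 (e.g. N·m).
The given unit 'kg·m/s²' reduces to kg * m / s^2. Of the listed options, that is the dimensionality of force.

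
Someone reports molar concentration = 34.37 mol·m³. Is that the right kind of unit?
No

molar concentration has SI base units: mol / m^3
mol·m³ does NOT reduce to mol / m^3; a valid unit for molar concentration would be e.g. mol/m³.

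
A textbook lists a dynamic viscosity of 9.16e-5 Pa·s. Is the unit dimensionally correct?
Yes

dynamic viscosity has SI base units: kg / (m * s)
Pa·s reduces to the same SI base units, so it is a valid unit for dynamic viscosity.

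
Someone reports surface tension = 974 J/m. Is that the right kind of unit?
No

surface tension has SI base units: kg / s^2
J/m does NOT reduce to kg / s^2; a valid unit for surface tension would be e.g. N/m.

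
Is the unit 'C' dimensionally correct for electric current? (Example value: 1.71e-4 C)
No

electric current has SI base units: A
C does NOT reduce to A; a valid unit for electric current would be e.g. A.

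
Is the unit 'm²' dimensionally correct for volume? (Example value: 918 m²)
No

volume has SI base units: m^3
m² does NOT reduce to m^3; a valid unit for volume would be e.g. m³.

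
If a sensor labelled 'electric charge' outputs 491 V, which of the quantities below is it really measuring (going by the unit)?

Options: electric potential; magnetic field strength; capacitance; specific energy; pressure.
electric potential

electric charge should have units dimensionally equivalent to A * s (e.g. C).
The given unit 'V' reduces to kg * m^2 / (A * s^3). Of the listed options, that is the dimensionality of electric potential.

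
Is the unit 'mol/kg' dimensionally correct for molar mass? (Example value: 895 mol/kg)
No

molar mass has SI base units: kg / mol
mol/kg does NOT reduce to kg / mol; a valid unit for molar mass would be e.g. kg/mol.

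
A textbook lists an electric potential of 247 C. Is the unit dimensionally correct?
No

electric potential has SI base units: kg * m^2 / (A * s^3)
C does NOT reduce to kg * m^2 / (A * s^3); a valid unit for electric potential would be e.g. V.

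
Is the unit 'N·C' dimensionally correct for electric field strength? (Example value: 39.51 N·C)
No

electric field strength has SI base units: kg * m / (A * s^3)
N·C does NOT reduce to kg * m / (A * s^3); a valid unit for electric field strength would be e.g. V/m.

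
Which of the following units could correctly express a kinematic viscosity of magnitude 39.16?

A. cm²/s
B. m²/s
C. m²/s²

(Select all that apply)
A, B

kinematic viscosity has SI base units: m^2 / s

Checking each option against m^2 / s:
  A. cm²/s: ✓ matches
  B. m²/s: ✓ matches
  C. m²/s²: ✗ does not match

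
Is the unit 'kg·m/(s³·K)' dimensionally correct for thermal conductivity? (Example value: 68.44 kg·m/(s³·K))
Yes

thermal conductivity has SI base units: kg * m / (s^3 * K)
kg·m/(s³·K) reduces to the same SI base units, so it is a valid unit for thermal conductivity.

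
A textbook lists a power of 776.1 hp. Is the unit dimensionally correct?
Yes

power has SI base units: kg * m^2 / s^3
hp reduces to the same SI base units, so it is a valid unit for power.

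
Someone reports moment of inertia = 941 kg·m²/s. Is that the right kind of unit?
No

moment of inertia has SI base units: kg * m^2
kg·m²/s does NOT reduce to kg * m^2; a valid unit for moment of inertia would be e.g. kg·m².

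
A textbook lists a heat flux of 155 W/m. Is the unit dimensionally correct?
No

heat flux has SI base units: kg / s^3
W/m does NOT reduce to kg / s^3; a valid unit for heat flux would be e.g. W/m².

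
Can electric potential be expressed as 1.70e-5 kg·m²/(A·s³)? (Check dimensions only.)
Yes

electric potential has SI base units: kg * m^2 / (A * s^3)
kg·m²/(A·s³) reduces to the same SI base units, so it is a valid unit for electric potential.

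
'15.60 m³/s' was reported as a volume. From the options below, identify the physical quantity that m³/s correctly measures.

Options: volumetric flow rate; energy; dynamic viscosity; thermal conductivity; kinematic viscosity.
volumetric flow rate

volume should have units dimensionally equivalent to m^3 (e.g. m³).
The given unit 'm³/s' reduces to m^3 / s. Of the listed options, that is the dimensionality of volumetric flow rate.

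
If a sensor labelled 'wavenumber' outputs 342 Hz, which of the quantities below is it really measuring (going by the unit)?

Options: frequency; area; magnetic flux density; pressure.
frequency

wavenumber should have units dimensionally equivalent to 1 / m (e.g. 1/m).
The given unit 'Hz' reduces to 1 / s. Of the listed options, that is the dimensionality of frequency.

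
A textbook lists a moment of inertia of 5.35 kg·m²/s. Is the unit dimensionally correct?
No

moment of inertia has SI base units: kg * m^2
kg·m²/s does NOT reduce to kg * m^2; a valid unit for moment of inertia would be e.g. kg·m².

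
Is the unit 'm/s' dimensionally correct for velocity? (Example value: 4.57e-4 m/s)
Yes

velocity has SI base units: m / s
m/s reduces to the same SI base units, so it is a valid unit for velocity.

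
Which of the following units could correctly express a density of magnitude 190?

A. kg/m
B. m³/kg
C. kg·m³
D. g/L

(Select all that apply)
D

density has SI base units: kg / m^3

Checking each option against kg / m^3:
  A. kg/m: ✗ does not match
  B. m³/kg: ✗ does not match
  C. kg·m³: ✗ does not match
  D. g/L: ✓ matches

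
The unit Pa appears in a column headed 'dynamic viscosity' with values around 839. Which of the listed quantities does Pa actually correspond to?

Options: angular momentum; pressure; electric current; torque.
pressure

dynamic viscosity should have units dimensionally equivalent to kg / (m * s) (e.g. Pa·s).
The given unit 'Pa' reduces to kg / (m * s^2). Of the listed options, that is the dimensionality of pressure.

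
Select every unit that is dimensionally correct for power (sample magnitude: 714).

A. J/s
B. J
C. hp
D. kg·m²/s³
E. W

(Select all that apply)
A, C, D, E

power has SI base units: kg * m^2 / s^3

Checking each option against kg * m^2 / s^3:
  A. J/s: ✓ matches
  B. J: ✗ does not match
  C. hp: ✓ matches
  D. kg·m²/s³: ✓ matches
  E. W: ✓ matches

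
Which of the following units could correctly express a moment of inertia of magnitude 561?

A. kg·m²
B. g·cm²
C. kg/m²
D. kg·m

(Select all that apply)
A, B

moment of inertia has SI base units: kg * m^2

Checking each option against kg * m^2:
  A. kg·m²: ✓ matches
  B. g·cm²: ✓ matches
  C. kg/m²: ✗ does not match
  D. kg·m: ✗ does not match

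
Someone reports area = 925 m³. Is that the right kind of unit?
No

area has SI base units: m^2
m³ does NOT reduce to m^2; a valid unit for area would be e.g. m².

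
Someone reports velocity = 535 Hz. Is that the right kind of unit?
No

velocity has SI base units: m / s
Hz does NOT reduce to m / s; a valid unit for velocity would be e.g. m/s.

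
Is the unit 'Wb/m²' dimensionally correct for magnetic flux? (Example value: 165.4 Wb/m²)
No

magnetic flux has SI base units: kg * m^2 / (A * s^2)
Wb/m² does NOT reduce to kg * m^2 / (A * s^2); a valid unit for magnetic flux would be e.g. Wb.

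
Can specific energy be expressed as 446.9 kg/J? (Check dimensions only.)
No

specific energy has SI base units: m^2 / s^2
kg/J does NOT reduce to m^2 / s^2; a valid unit for specific energy would be e.g. J/kg.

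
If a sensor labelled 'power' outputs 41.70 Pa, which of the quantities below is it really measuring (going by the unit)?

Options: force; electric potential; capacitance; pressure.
pressure

power should have units dimensionally equivalent to kg * m^2 / s^3 (e.g. W).
The given unit 'Pa' reduces to kg / (m * s^2). Of the listed options, that is the dimensionality of pressure.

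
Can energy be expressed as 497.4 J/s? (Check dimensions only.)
No

energy has SI base units: kg * m^2 / s^2
J/s does NOT reduce to kg * m^2 / s^2; a valid unit for energy would be e.g. J.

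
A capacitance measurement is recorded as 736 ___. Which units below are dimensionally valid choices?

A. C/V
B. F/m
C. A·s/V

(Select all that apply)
A, C

capacitance has SI base units: A^2 * s^4 / (kg * m^2)

Checking each option against A^2 * s^4 / (kg * m^2):
  A. C/V: ✓ matches
  B. F/m: ✗ does not match
  C. A·s/V: ✓ matches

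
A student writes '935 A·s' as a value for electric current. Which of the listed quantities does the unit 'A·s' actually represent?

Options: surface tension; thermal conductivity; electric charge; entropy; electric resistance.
electric charge

electric current should have units dimensionally equivalent to A (e.g. A).
The given unit 'A·s' reduces to A * s. Of the listed options, that is the dimensionality of electric charge.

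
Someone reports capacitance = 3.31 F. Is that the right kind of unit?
Yes

capacitance has SI base units: A^2 * s^4 / (kg * m^2)
F reduces to the same SI base units, so it is a valid unit for capacitance.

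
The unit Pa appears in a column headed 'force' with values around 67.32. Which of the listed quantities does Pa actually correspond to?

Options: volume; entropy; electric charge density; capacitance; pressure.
pressure

force should have units dimensionally equivalent to kg * m / s^2 (e.g. N).
The given unit 'Pa' reduces to kg / (m * s^2). Of the listed options, that is the dimensionality of pressure.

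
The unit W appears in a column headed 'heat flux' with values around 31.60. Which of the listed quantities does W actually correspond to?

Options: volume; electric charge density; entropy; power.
power

heat flux should have units dimensionally equivalent to kg / s^3 (e.g. W/m²).
The given unit 'W' reduces to kg * m^2 / s^3. Of the listed options, that is the dimensionality of power.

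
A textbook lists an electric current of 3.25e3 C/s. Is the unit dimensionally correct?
Yes

electric current has SI base units: A
C/s reduces to the same SI base units, so it is a valid unit for electric current.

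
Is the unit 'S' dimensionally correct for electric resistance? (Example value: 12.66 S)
No

electric resistance has SI base units: kg * m^2 / (A^2 * s^3)
S does NOT reduce to kg * m^2 / (A^2 * s^3); a valid unit for electric resistance would be e.g. Ω.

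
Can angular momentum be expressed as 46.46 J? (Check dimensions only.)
No

angular momentum has SI base units: kg * m^2 / s
J does NOT reduce to kg * m^2 / s; a valid unit for angular momentum would be e.g. kg·m²/s.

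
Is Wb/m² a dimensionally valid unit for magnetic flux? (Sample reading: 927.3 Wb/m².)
No

magnetic flux has SI base units: kg * m^2 / (A * s^2)
Wb/m² does NOT reduce to kg * m^2 / (A * s^2); a valid unit for magnetic flux would be e.g. Wb.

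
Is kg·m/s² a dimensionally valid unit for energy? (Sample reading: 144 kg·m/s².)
No

energy has SI base units: kg * m^2 / s^2
kg·m/s² does NOT reduce to kg * m^2 / s^2; a valid unit for energy would be e.g. J.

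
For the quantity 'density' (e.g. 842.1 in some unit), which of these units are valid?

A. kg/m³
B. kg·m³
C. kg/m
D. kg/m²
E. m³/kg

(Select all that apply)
A

density has SI base units: kg / m^3

Checking each option against kg / m^3:
  A. kg/m³: ✓ matches
  B. kg·m³: ✗ does not match
  C. kg/m: ✗ does not match
  D. kg/m²: ✗ does not match
  E. m³/kg: ✗ does not match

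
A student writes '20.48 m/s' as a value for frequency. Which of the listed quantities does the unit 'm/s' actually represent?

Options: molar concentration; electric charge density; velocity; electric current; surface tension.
velocity

frequency should have units dimensionally equivalent to 1 / s (e.g. Hz).
The given unit 'm/s' reduces to m / s. Of the listed options, that is the dimensionality of velocity.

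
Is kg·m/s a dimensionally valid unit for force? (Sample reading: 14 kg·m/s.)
No

force has SI base units: kg * m / s^2
kg·m/s does NOT reduce to kg * m / s^2; a valid unit for force would be e.g. N.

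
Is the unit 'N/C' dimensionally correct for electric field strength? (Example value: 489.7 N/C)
Yes

electric field strength has SI base units: kg * m / (A * s^3)
N/C reduces to the same SI base units, so it is a valid unit for electric field strength.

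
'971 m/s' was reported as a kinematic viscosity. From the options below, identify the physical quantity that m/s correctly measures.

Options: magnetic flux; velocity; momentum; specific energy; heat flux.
velocity

kinematic viscosity should have units dimensionally equivalent to m^2 / s (e.g. m²/s).
The given unit 'm/s' reduces to m / s. Of the listed options, that is the dimensionality of velocity.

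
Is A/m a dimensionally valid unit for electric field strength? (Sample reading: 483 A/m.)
No

electric field strength has SI base units: kg * m / (A * s^3)
A/m does NOT reduce to kg * m / (A * s^3); a valid unit for electric field strength would be e.g. V/m.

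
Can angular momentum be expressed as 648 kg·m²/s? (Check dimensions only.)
Yes

angular momentum has SI base units: kg * m^2 / s
kg·m²/s reduces to the same SI base units, so it is a valid unit for angular momentum.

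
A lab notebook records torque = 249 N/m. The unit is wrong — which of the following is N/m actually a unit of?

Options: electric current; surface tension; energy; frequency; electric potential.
surface tension

torque should have units dimensionally equivalent to kg * m^2 / s^2 (e.g. N·m).
The given unit 'N/m' reduces to kg / s^2. Of the listed options, that is the dimensionality of surface tension.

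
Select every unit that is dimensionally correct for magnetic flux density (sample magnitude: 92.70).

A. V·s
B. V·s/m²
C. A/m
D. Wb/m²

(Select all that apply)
B, D

magnetic flux density has SI base units: kg / (A * s^2)

Checking each option against kg / (A * s^2):
  A. V·s: ✗ does not match
  B. V·s/m²: ✓ matches
  C. A/m: ✗ does not match
  D. Wb/m²: ✓ matches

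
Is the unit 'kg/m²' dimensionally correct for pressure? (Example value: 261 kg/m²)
No

pressure has SI base units: kg / (m * s^2)
kg/m² does NOT reduce to kg / (m * s^2); a valid unit for pressure would be e.g. Pa.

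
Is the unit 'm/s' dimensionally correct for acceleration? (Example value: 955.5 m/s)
No

acceleration has SI base units: m / s^2
m/s does NOT reduce to m / s^2; a valid unit for acceleration would be e.g. m/s².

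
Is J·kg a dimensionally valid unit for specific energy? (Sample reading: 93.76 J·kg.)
No

specific energy has SI base units: m^2 / s^2
J·kg does NOT reduce to m^2 / s^2; a valid unit for specific energy would be e.g. J/kg.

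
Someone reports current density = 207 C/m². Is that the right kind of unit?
No

current density has SI base units: A / m^2
C/m² does NOT reduce to A / m^2; a valid unit for current density would be e.g. A/m².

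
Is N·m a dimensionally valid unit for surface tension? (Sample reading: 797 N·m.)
No

surface tension has SI base units: kg / s^2
N·m does NOT reduce to kg / s^2; a valid unit for surface tension would be e.g. N/m.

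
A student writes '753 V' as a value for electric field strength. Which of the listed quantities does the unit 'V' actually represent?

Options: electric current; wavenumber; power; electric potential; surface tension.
electric potential

electric field strength should have units dimensionally equivalent to kg * m / (A * s^3) (e.g. V/m).
The given unit 'V' reduces to kg * m^2 / (A * s^3). Of the listed options, that is the dimensionality of electric potential.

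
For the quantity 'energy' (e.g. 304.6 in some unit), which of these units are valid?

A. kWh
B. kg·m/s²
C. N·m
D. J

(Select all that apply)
A, C, D

energy has SI base units: kg * m^2 / s^2

Checking each option against kg * m^2 / s^2:
  A. kWh: ✓ matches
  B. kg·m/s²: ✗ does not match
  C. N·m: ✓ matches
  D. J: ✓ matches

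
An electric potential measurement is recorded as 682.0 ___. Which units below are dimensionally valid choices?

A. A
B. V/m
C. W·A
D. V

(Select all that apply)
D

electric potential has SI base units: kg * m^2 / (A * s^3)

Checking each option against kg * m^2 / (A * s^3):
  A. A: ✗ does not match
  B. V/m: ✗ does not match
  C. W·A: ✗ does not match
  D. V: ✓ matches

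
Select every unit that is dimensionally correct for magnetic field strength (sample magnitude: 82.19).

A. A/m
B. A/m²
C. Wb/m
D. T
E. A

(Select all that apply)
A

magnetic field strength has SI base units: A / m

Checking each option against A / m:
  A. A/m: ✓ matches
  B. A/m²: ✗ does not match
  C. Wb/m: ✗ does not match
  D. T: ✗ does not match
  E. A: ✗ does not match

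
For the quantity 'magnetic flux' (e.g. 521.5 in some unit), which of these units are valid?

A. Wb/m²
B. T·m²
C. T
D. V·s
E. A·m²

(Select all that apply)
B, D

magnetic flux has SI base units: kg * m^2 / (A * s^2)

Checking each option against kg * m^2 / (A * s^2):
  A. Wb/m²: ✗ does not match
  B. T·m²: ✓ matches
  C. T: ✗ does not match
  D. V·s: ✓ matches
  E. A·m²: ✗ does not match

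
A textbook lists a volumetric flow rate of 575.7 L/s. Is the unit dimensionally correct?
Yes

volumetric flow rate has SI base units: m^3 / s
L/s reduces to the same SI base units, so it is a valid unit for volumetric flow rate.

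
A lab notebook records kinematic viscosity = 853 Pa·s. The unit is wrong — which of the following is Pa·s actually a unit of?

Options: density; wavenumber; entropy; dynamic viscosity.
dynamic viscosity

kinematic viscosity should have units dimensionally equivalent to m^2 / s (e.g. m²/s).
The given unit 'Pa·s' reduces to kg / (m * s). Of the listed options, that is the dimensionality of dynamic viscosity.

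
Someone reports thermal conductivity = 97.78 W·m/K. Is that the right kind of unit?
No

thermal conductivity has SI base units: kg * m / (s^3 * K)
W·m/K does NOT reduce to kg * m / (s^3 * K); a valid unit for thermal conductivity would be e.g. W/(m·K).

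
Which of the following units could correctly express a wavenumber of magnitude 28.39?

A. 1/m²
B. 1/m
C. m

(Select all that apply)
B

wavenumber has SI base units: 1 / m

Checking each option against 1 / m:
  A. 1/m²: ✗ does not match
  B. 1/m: ✓ matches
  C. m: ✗ does not match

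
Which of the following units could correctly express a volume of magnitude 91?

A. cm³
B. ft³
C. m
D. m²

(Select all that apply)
A, B

volume has SI base units: m^3

Checking each option against m^3:
  A. cm³: ✓ matches
  B. ft³: ✓ matches
  C. m: ✗ does not match
  D. m²: ✗ does not match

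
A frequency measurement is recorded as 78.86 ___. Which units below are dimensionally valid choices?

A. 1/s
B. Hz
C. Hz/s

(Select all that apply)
A, B

frequency has SI base units: 1 / s

Checking each option against 1 / s:
  A. 1/s: ✓ matches
  B. Hz: ✓ matches
  C. Hz/s: ✗ does not match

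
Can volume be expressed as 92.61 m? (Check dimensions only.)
No

volume has SI base units: m^3
m does NOT reduce to m^3; a valid unit for volume would be e.g. m³.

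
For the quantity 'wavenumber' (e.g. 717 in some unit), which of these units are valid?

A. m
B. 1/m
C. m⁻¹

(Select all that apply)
B, C

wavenumber has SI base units: 1 / m

Checking each option against 1 / m:
  A. m: ✗ does not match
  B. 1/m: ✓ matches
  C. m⁻¹: ✓ matches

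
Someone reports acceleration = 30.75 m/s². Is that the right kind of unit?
Yes

acceleration has SI base units: m / s^2
m/s² reduces to the same SI base units, so it is a valid unit for acceleration.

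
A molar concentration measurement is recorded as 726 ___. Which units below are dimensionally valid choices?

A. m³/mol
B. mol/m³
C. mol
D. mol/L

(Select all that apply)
B, D

molar concentration has SI base units: mol / m^3

Checking each option against mol / m^3:
  A. m³/mol: ✗ does not match
  B. mol/m³: ✓ matches
  C. mol: ✗ does not match
  D. mol/L: ✓ matches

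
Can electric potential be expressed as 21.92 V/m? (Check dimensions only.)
No

electric potential has SI base units: kg * m^2 / (A * s^3)
V/m does NOT reduce to kg * m^2 / (A * s^3); a valid unit for electric potential would be e.g. V.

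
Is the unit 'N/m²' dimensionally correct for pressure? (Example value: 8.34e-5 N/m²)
Yes

pressure has SI base units: kg / (m * s^2)
N/m² reduces to the same SI base units, so it is a valid unit for pressure.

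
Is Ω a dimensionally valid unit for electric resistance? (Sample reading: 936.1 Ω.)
Yes

electric resistance has SI base units: kg * m^2 / (A^2 * s^3)
Ω reduces to the same SI base units, so it is a valid unit for electric resistance.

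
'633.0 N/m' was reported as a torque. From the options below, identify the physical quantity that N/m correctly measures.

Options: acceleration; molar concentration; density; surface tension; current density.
surface tension

torque should have units dimensionally equivalent to kg * m^2 / s^2 (e.g. N·m).
The given unit 'N/m' reduces to kg / s^2. Of the listed options, that is the dimensionality of surface tension.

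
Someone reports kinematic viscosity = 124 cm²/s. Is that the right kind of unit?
Yes

kinematic viscosity has SI base units: m^2 / s
cm²/s reduces to the same SI base units, so it is a valid unit for kinematic viscosity.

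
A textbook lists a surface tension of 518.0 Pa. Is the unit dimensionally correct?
No

surface tension has SI base units: kg / s^2
Pa does NOT reduce to kg / s^2; a valid unit for surface tension would be e.g. N/m.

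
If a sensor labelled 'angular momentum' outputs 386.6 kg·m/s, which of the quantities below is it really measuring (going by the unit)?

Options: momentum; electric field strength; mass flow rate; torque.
momentum

angular momentum should have units dimensionally equivalent to kg * m^2 / s (e.g. kg·m²/s).
The given unit 'kg·m/s' reduces to kg * m / s. Of the listed options, that is the dimensionality of momentum.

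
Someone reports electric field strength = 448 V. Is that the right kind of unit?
No

electric field strength has SI base units: kg * m / (A * s^3)
V does NOT reduce to kg * m / (A * s^3); a valid unit for electric field strength would be e.g. V/m.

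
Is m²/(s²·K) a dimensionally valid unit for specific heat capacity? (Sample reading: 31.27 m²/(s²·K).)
Yes

specific heat capacity has SI base units: m^2 / (s^2 * K)
m²/(s²·K) reduces to the same SI base units, so it is a valid unit for specific heat capacity.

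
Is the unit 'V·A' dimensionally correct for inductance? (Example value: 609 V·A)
No

inductance has SI base units: kg * m^2 / (A^2 * s^2)
V·A does NOT reduce to kg * m^2 / (A^2 * s^2); a valid unit for inductance would be e.g. H.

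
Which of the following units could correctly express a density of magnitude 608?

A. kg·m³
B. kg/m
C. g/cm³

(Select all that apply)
C

density has SI base units: kg / m^3

Checking each option against kg / m^3:
  A. kg·m³: ✗ does not match
  B. kg/m: ✗ does not match
  C. g/cm³: ✓ matches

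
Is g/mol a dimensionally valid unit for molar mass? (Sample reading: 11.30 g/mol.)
Yes

molar mass has SI base units: kg / mol
g/mol reduces to the same SI base units, so it is a valid unit for molar mass.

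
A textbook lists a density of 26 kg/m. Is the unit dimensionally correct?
No

density has SI base units: kg / m^3
kg/m does NOT reduce to kg / m^3; a valid unit for density would be e.g. kg/m³.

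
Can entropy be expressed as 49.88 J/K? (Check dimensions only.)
Yes

entropy has SI base units: kg * m^2 / (s^2 * K)
J/K reduces to the same SI base units, so it is a valid unit for entropy.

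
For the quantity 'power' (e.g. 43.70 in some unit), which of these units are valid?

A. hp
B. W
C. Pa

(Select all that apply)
A, B

power has SI base units: kg * m^2 / s^3

Checking each option against kg * m^2 / s^3:
  A. hp: ✓ matches
  B. W: ✓ matches
  C. Pa: ✗ does not match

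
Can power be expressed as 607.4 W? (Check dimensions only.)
Yes

power has SI base units: kg * m^2 / s^3
W reduces to the same SI base units, so it is a valid unit for power.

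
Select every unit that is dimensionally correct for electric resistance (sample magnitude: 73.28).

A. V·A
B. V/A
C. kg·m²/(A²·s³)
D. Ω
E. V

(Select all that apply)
B, C, D

electric resistance has SI base units: kg * m^2 / (A^2 * s^3)

Checking each option against kg * m^2 / (A^2 * s^3):
  A. V·A: ✗ does not match
  B. V/A: ✓ matches
  C. kg·m²/(A²·s³): ✓ matches
  D. Ω: ✓ matches
  E. V: ✗ does not match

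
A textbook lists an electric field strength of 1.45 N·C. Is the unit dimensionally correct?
No

electric field strength has SI base units: kg * m / (A * s^3)
N·C does NOT reduce to kg * m / (A * s^3); a valid unit for electric field strength would be e.g. V/m.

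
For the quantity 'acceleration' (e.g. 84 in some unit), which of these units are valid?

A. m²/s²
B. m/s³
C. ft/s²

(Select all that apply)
C

acceleration has SI base units: m / s^2

Checking each option against m / s^2:
  A. m²/s²: ✗ does not match
  B. m/s³: ✗ does not match
  C. ft/s²: ✓ matches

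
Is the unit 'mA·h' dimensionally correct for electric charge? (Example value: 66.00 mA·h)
Yes

electric charge has SI base units: A * s
mA·h reduces to the same SI base units, so it is a valid unit for electric charge.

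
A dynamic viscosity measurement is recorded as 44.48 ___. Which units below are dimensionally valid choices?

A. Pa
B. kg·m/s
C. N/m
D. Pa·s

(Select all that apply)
D

dynamic viscosity has SI base units: kg / (m * s)

Checking each option against kg / (m * s):
  A. Pa: ✗ does not match
  B. kg·m/s: ✗ does not match
  C. N/m: ✗ does not match
  D. Pa·s: ✓ matches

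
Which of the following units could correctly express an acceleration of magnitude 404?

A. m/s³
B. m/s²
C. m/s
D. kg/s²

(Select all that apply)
B

acceleration has SI base units: m / s^2

Checking each option against m / s^2:
  A. m/s³: ✗ does not match
  B. m/s²: ✓ matches
  C. m/s: ✗ does not match
  D. kg/s²: ✗ does not match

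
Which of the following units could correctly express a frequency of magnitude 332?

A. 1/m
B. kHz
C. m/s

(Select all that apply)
B

frequency has SI base units: 1 / s

Checking each option against 1 / s:
  A. 1/m: ✗ does not match
  B. kHz: ✓ matches
  C. m/s: ✗ does not match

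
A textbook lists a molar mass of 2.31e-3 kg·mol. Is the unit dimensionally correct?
No

molar mass has SI base units: kg / mol
kg·mol does NOT reduce to kg / mol; a valid unit for molar mass would be e.g. kg/mol.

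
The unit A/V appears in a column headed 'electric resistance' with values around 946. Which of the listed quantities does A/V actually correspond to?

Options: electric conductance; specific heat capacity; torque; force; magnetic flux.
electric conductance

electric resistance should have units dimensionally equivalent to kg * m^2 / (A^2 * s^3) (e.g. Ω).
The given unit 'A/V' reduces to A^2 * s^3 / (kg * m^2). Of the listed options, that is the dimensionality of electric conductance.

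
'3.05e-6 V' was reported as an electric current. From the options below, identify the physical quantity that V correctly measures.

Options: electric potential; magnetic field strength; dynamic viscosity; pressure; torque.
electric potential

electric current should have units dimensionally equivalent to A (e.g. A).
The given unit 'V' reduces to kg * m^2 / (A * s^3). Of the listed options, that is the dimensionality of electric potential.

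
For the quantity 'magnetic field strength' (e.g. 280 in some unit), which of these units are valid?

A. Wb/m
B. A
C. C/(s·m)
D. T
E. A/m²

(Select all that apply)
C

magnetic field strength has SI base units: A / m

Checking each option against A / m:
  A. Wb/m: ✗ does not match
  B. A: ✗ does not match
  C. C/(s·m): ✓ matches
  D. T: ✗ does not match
  E. A/m²: ✗ does not match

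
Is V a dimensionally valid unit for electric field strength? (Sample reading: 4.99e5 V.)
No

electric field strength has SI base units: kg * m / (A * s^3)
V does NOT reduce to kg * m / (A * s^3); a valid unit for electric field strength would be e.g. V/m.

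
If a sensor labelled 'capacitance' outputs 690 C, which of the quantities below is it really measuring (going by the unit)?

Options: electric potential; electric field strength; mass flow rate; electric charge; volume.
electric charge

capacitance should have units dimensionally equivalent to A^2 * s^4 / (kg * m^2) (e.g. F).
The given unit 'C' reduces to A * s. Of the listed options, that is the dimensionality of electric charge.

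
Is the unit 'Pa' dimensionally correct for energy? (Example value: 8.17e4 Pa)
No

energy has SI base units: kg * m^2 / s^2
Pa does NOT reduce to kg * m^2 / s^2; a valid unit for energy would be e.g. J.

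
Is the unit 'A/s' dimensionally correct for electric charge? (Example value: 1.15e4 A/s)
No

electric charge has SI base units: A * s
A/s does NOT reduce to A * s; a valid unit for electric charge would be e.g. C.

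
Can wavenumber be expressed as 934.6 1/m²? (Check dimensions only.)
No

wavenumber has SI base units: 1 / m
1/m² does NOT reduce to 1 / m; a valid unit for wavenumber would be e.g. 1/m.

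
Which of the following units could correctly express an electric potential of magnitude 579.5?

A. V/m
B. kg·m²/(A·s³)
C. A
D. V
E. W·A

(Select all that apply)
B, D

electric potential has SI base units: kg * m^2 / (A * s^3)

Checking each option against kg * m^2 / (A * s^3):
  A. V/m: ✗ does not match
  B. kg·m²/(A·s³): ✓ matches
  C. A: ✗ does not match
  D. V: ✓ matches
  E. W·A: ✗ does not match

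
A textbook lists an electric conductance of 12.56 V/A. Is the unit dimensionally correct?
No

electric conductance has SI base units: A^2 * s^3 / (kg * m^2)
V/A does NOT reduce to A^2 * s^3 / (kg * m^2); a valid unit for electric conductance would be e.g. S.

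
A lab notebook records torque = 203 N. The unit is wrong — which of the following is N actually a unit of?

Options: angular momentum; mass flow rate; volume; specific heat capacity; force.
force

torque should have units dimensionally equivalent to kg * m^2 / s^2 (e.g. N·m).
The given unit 'N' reduces to kg * m / s^2. Of the listed options, that is the dimensionality of force.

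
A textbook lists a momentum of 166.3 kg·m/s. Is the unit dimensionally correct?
Yes

momentum has SI base units: kg * m / s
kg·m/s reduces to the same SI base units, so it is a valid unit for momentum.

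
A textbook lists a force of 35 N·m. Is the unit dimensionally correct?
No

force has SI base units: kg * m / s^2
N·m does NOT reduce to kg * m / s^2; a valid unit for force would be e.g. N.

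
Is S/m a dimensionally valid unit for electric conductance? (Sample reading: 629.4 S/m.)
No

electric conductance has SI base units: A^2 * s^3 / (kg * m^2)
S/m does NOT reduce to A^2 * s^3 / (kg * m^2); a valid unit for electric conductance would be e.g. S.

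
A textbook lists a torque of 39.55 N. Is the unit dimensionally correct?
No

torque has SI base units: kg * m^2 / s^2
N does NOT reduce to kg * m^2 / s^2; a valid unit for torque would be e.g. N·m.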